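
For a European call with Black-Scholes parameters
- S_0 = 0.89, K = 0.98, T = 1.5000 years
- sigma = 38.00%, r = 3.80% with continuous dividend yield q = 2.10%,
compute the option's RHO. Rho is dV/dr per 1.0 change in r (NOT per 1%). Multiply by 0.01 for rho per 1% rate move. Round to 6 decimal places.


d1 = 0.0805084775; d2 = -0.3848945736
phi(d1) = 0.3976514780; exp(-qT) = 0.9689909565; exp(-rT) = 0.9445940694
N(d2) = 0.3501577632
Rho = K*T*exp(-rT)*N(d2) = 0.9800 * 1.5000 * 0.9445940694 * 0.3501577632 = 0.486213

Answer: Rho = 0.486213


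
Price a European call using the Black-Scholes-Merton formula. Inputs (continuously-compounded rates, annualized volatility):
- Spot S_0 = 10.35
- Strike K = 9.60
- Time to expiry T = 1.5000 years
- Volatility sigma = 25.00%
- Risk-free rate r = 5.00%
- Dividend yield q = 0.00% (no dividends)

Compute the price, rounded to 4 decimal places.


d1 = (ln(S/K) + (r - q + 0.5*sigma^2) * T) / (sigma * sqrt(T)) = 0.64372075
d2 = d1 - sigma * sqrt(T) = 0.33753453
exp(-rT) = 0.92774349; exp(-qT) = 1.00000000
C = S_0 * exp(-qT) * N(d1) - K * exp(-rT) * N(d2)
N(d1) = 0.74012173; N(d2) = 0.63214301
C = 10.3500 * 1.00000000 * 0.74012173 - 9.6000 * 0.92774349 * 0.63214301 = 2.0302

Answer: Price = 2.0302


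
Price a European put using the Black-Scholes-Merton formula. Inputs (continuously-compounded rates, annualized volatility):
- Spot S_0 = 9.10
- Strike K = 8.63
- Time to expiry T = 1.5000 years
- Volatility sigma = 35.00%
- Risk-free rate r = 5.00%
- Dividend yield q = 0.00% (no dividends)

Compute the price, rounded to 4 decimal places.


Answer: Price = 0.9680

Derivation:
d1 = (ln(S/K) + (r - q + 0.5*sigma^2) * T) / (sigma * sqrt(T)) = 0.51300459
d2 = d1 - sigma * sqrt(T) = 0.08434388
exp(-rT) = 0.92774349; exp(-qT) = 1.00000000
P = K * exp(-rT) * N(-d2) - S_0 * exp(-qT) * N(-d1)
N(-d1) = 0.30397406; N(-d2) = 0.46639151
P = 8.6300 * 0.92774349 * 0.46639151 - 9.1000 * 1.00000000 * 0.30397406 = 0.9680


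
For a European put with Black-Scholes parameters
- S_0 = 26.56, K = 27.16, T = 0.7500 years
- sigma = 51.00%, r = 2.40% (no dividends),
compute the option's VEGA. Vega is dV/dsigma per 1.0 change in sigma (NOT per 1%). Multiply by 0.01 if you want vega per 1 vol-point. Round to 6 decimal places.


d1 = 0.2110125165; d2 = -0.2306604394
phi(d1) = 0.3901587099; exp(-qT) = 1.0000000000; exp(-rT) = 0.9821610324
Vega = S * exp(-qT) * phi(d1) * sqrt(T) = 26.5600 * 1.0000000000 * 0.3901587099 * 0.8660254038 = 8.974288

Answer: Vega = 8.974288


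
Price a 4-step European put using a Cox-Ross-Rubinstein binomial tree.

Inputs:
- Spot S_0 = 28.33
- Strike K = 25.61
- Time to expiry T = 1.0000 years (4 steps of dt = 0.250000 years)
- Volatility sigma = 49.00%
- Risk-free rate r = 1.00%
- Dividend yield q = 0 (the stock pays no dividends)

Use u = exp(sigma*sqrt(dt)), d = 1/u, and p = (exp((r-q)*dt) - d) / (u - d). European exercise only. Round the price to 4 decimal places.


dt = T/N = 0.250000
u = exp(sigma*sqrt(dt)) = 1.277621; d = 1/u = 0.782705
p = (exp((r-q)*dt) - d) / (u - d) = 0.444112
Discount per step: exp(-r*dt) = 0.997503
Stock lattice S(k, i) with i counting down-moves:
  k=0: S(0,0) = 28.3300
  k=1: S(1,0) = 36.1950; S(1,1) = 22.1740
  k=2: S(2,0) = 46.2435; S(2,1) = 28.3300; S(2,2) = 17.3557
  k=3: S(3,0) = 59.0817; S(3,1) = 36.1950; S(3,2) = 22.1740; S(3,3) = 13.5844
  k=4: S(4,0) = 75.4840; S(4,1) = 46.2435; S(4,2) = 28.3300; S(4,3) = 17.3557; S(4,4) = 10.6326
Terminal payoffs V(N, i) = max(K - S_T, 0):
  V(4,0) = 0.000000; V(4,1) = 0.000000; V(4,2) = 0.000000; V(4,3) = 8.254294; V(4,4) = 14.977437
Backward induction: V(k, i) = exp(-r*dt) * [p * V(k+1, i) + (1-p) * V(k+1, i+1)].
  V(3,0) = exp(-r*dt) * [p*0.000000 + (1-p)*0.000000] = 0.000000
  V(3,1) = exp(-r*dt) * [p*0.000000 + (1-p)*0.000000] = 0.000000
  V(3,2) = exp(-r*dt) * [p*0.000000 + (1-p)*8.254294] = 4.577004
  V(3,3) = exp(-r*dt) * [p*8.254294 + (1-p)*14.977437] = 11.961665
  V(2,0) = exp(-r*dt) * [p*0.000000 + (1-p)*0.000000] = 0.000000
  V(2,1) = exp(-r*dt) * [p*0.000000 + (1-p)*4.577004] = 2.537948
  V(2,2) = exp(-r*dt) * [p*4.577004 + (1-p)*11.961665] = 8.660369
  V(1,0) = exp(-r*dt) * [p*0.000000 + (1-p)*2.537948] = 1.407292
  V(1,1) = exp(-r*dt) * [p*2.537948 + (1-p)*8.660369] = 5.926492
  V(0,0) = exp(-r*dt) * [p*1.407292 + (1-p)*5.926492] = 3.909674

Answer: Price = V(0,0) = 3.9097


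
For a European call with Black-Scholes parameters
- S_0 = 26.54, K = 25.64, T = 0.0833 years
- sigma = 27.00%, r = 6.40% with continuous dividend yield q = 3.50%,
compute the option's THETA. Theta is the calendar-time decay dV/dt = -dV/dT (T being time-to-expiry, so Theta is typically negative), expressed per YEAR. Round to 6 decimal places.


Answer: Theta = -4.775925

Derivation:
d1 = 0.5126790142; d2 = 0.4347523179
phi(d1) = 0.3498123472; exp(-qT) = 0.9970887459; exp(-rT) = 0.9946829856
Theta = -S*exp(-qT)*phi(d1)*sigma/(2*sqrt(T)) - r*K*exp(-rT)*N(d2) + q*S*exp(-qT)*N(d1)
N(d1) = 0.6959120641; N(d2) = 0.6681288907; sqrt(T) = 0.2886173938
Term 1 = -26.5400 * 0.9970887459 * 0.3498123472 * 0.2700 / (2 * 0.2886173938) = -4.3299325913
Term 2 = -0.0640 * 25.6400 * 0.9946829856 * 0.6681288907 = -1.0905433546
Term 3 = 0.0350 * 26.5400 * 0.9970887459 * 0.6959120641 = 0.6445507864
Theta = -4.3299325913 + (-1.0905433546) + (0.6445507864) = -4.775925


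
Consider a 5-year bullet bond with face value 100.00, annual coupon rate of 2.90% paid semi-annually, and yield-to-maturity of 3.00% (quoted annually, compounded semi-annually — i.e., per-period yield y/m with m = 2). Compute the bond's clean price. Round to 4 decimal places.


Coupon per period c = face * coupon_rate / m = 1.450000
Periods per year m = 2; per-period yield y/m = 0.015000
Number of cashflows N = 10
Cashflows (t years, CF_t, discount factor 1/(1+y/m)^(m*t), PV):
  t = 0.5000: CF_t = 1.450000, DF = 0.985222, PV = 1.428571
  t = 1.0000: CF_t = 1.450000, DF = 0.970662, PV = 1.407460
  t = 1.5000: CF_t = 1.450000, DF = 0.956317, PV = 1.386660
  t = 2.0000: CF_t = 1.450000, DF = 0.942184, PV = 1.366167
  t = 2.5000: CF_t = 1.450000, DF = 0.928260, PV = 1.345977
  t = 3.0000: CF_t = 1.450000, DF = 0.914542, PV = 1.326086
  t = 3.5000: CF_t = 1.450000, DF = 0.901027, PV = 1.306489
  t = 4.0000: CF_t = 1.450000, DF = 0.887711, PV = 1.287181
  t = 4.5000: CF_t = 1.450000, DF = 0.874592, PV = 1.268159
  t = 5.0000: CF_t = 101.450000, DF = 0.861667, PV = 87.416141
Price P = sum_t PV_t = 99.538891

Answer: Price = 99.5389


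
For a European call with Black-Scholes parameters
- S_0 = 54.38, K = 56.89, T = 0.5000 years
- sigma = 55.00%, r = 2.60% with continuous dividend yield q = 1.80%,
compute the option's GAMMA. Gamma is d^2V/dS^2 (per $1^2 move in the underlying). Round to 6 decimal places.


Answer: Gamma = 0.018621

Derivation:
d1 = 0.0887145436; d2 = -0.3001941861
phi(d1) = 0.3973754734; exp(-qT) = 0.9910403788; exp(-rT) = 0.9870841350
Gamma = exp(-qT) * phi(d1) / (S * sigma * sqrt(T)) = 0.9910403788 * 0.3973754734 / (54.3800 * 0.5500 * 0.7071067812) = 0.018621


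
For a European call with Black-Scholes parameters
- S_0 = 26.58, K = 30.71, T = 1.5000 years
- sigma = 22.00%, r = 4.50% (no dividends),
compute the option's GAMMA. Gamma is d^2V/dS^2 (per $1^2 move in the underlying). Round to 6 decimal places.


Answer: Gamma = 0.055074

Derivation:
d1 = -0.1507894053; d2 = -0.4202332770
phi(d1) = 0.3944325002; exp(-qT) = 1.0000000000; exp(-rT) = 0.9347277206
Gamma = exp(-qT) * phi(d1) / (S * sigma * sqrt(T)) = 1.0000000000 * 0.3944325002 / (26.5800 * 0.2200 * 1.2247448714) = 0.055074


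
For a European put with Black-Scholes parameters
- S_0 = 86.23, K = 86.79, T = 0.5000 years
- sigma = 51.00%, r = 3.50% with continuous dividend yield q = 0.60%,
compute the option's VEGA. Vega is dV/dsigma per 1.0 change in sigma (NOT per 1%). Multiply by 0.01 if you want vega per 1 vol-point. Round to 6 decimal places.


d1 = 0.2025701131; d2 = -0.1580543454
phi(d1) = 0.3908404500; exp(-qT) = 0.9970044955; exp(-rT) = 0.9826522357
Vega = S * exp(-qT) * phi(d1) * sqrt(T) = 86.2300 * 0.9970044955 * 0.3908404500 * 0.7071067812 = 23.759648

Answer: Vega = 23.759648


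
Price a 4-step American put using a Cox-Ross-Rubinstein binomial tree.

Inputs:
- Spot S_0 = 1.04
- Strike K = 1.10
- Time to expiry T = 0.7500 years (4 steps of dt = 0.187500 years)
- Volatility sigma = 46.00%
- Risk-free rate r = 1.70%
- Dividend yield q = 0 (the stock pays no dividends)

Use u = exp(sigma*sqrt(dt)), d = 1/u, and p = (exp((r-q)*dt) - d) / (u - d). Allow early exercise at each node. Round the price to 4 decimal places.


Answer: Price = V(0,0) = 0.1941

Derivation:
dt = T/N = 0.187500
u = exp(sigma*sqrt(dt)) = 1.220409; d = 1/u = 0.819398
p = (exp((r-q)*dt) - d) / (u - d) = 0.458329
Discount per step: exp(-r*dt) = 0.996818
Stock lattice S(k, i) with i counting down-moves:
  k=0: S(0,0) = 1.0400
  k=1: S(1,0) = 1.2692; S(1,1) = 0.8522
  k=2: S(2,0) = 1.5490; S(2,1) = 1.0400; S(2,2) = 0.6983
  k=3: S(3,0) = 1.8904; S(3,1) = 1.2692; S(3,2) = 0.8522; S(3,3) = 0.5722
  k=4: S(4,0) = 2.3070; S(4,1) = 1.5490; S(4,2) = 1.0400; S(4,3) = 0.6983; S(4,4) = 0.4688
Terminal payoffs V(N, i) = max(K - S_T, 0):
  V(4,0) = 0.000000; V(4,1) = 0.000000; V(4,2) = 0.060000; V(4,3) = 0.401731; V(4,4) = 0.631174
Backward induction: V(k, i) = exp(-r*dt) * [p * V(k+1, i) + (1-p) * V(k+1, i+1)]; then take max(V_cont, immediate exercise) for American.
  V(3,0) = exp(-r*dt) * [p*0.000000 + (1-p)*0.000000] = 0.000000; exercise = 0.000000; V(3,0) = max -> 0.000000
  V(3,1) = exp(-r*dt) * [p*0.000000 + (1-p)*0.060000] = 0.032397; exercise = 0.000000; V(3,1) = max -> 0.032397
  V(3,2) = exp(-r*dt) * [p*0.060000 + (1-p)*0.401731] = 0.244326; exercise = 0.247826; V(3,2) = max -> 0.247826
  V(3,3) = exp(-r*dt) * [p*0.401731 + (1-p)*0.631174] = 0.524339; exercise = 0.527840; V(3,3) = max -> 0.527840
  V(2,0) = exp(-r*dt) * [p*0.000000 + (1-p)*0.032397] = 0.017493; exercise = 0.000000; V(2,0) = max -> 0.017493
  V(2,1) = exp(-r*dt) * [p*0.032397 + (1-p)*0.247826] = 0.148614; exercise = 0.060000; V(2,1) = max -> 0.148614
  V(2,2) = exp(-r*dt) * [p*0.247826 + (1-p)*0.527840] = 0.398230; exercise = 0.401731; V(2,2) = max -> 0.401731
  V(1,0) = exp(-r*dt) * [p*0.017493 + (1-p)*0.148614] = 0.088236; exercise = 0.000000; V(1,0) = max -> 0.088236
  V(1,1) = exp(-r*dt) * [p*0.148614 + (1-p)*0.401731] = 0.284811; exercise = 0.247826; V(1,1) = max -> 0.284811
  V(0,0) = exp(-r*dt) * [p*0.088236 + (1-p)*0.284811] = 0.194095; exercise = 0.060000; V(0,0) = max -> 0.194095


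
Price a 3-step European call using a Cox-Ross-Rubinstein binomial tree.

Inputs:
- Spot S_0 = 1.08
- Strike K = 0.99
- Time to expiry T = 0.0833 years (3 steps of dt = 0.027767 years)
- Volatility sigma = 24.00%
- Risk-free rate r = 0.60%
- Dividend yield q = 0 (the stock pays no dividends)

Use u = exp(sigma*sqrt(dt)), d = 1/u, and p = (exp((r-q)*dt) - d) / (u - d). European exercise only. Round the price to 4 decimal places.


dt = T/N = 0.027767
u = exp(sigma*sqrt(dt)) = 1.040802; d = 1/u = 0.960797
p = (exp((r-q)*dt) - d) / (u - d) = 0.492086
Discount per step: exp(-r*dt) = 0.999833
Stock lattice S(k, i) with i counting down-moves:
  k=0: S(0,0) = 1.0800
  k=1: S(1,0) = 1.1241; S(1,1) = 1.0377
  k=2: S(2,0) = 1.1699; S(2,1) = 1.0800; S(2,2) = 0.9970
  k=3: S(3,0) = 1.2177; S(3,1) = 1.1241; S(3,2) = 1.0377; S(3,3) = 0.9579
Terminal payoffs V(N, i) = max(S_T - K, 0):
  V(3,0) = 0.227667; V(3,1) = 0.134067; V(3,2) = 0.047661; V(3,3) = 0.000000
Backward induction: V(k, i) = exp(-r*dt) * [p * V(k+1, i) + (1-p) * V(k+1, i+1)].
  V(2,0) = exp(-r*dt) * [p*0.227667 + (1-p)*0.134067] = 0.180096
  V(2,1) = exp(-r*dt) * [p*0.134067 + (1-p)*0.047661] = 0.090165
  V(2,2) = exp(-r*dt) * [p*0.047661 + (1-p)*0.000000] = 0.023449
  V(1,0) = exp(-r*dt) * [p*0.180096 + (1-p)*0.090165] = 0.134396
  V(1,1) = exp(-r*dt) * [p*0.090165 + (1-p)*0.023449] = 0.056270
  V(0,0) = exp(-r*dt) * [p*0.134396 + (1-p)*0.056270] = 0.094699

Answer: Price = V(0,0) = 0.0947


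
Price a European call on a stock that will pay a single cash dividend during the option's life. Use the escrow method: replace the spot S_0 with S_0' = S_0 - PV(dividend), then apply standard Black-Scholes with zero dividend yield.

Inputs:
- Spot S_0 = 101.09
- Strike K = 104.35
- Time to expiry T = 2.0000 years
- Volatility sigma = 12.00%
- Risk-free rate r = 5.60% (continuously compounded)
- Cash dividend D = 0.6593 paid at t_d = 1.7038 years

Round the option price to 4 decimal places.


Answer: Price = 10.7671

Derivation:
PV(D) = D * exp(-r * t_d) = 0.6593 * 0.90899762 = 0.59930213
S_0' = S_0 - PV(D) = 101.0900 - 0.59930213 = 100.49069787
d1 = (ln(S_0'/K) + (r + sigma^2/2)*T) / (sigma*sqrt(T)) = 0.52275539
d2 = d1 - sigma*sqrt(T) = 0.35304976
exp(-rT) = 0.89404426
N(d1) = 0.69942776; N(d2) = 0.63797443
C = S_0' * N(d1) - K * exp(-rT) * N(d2) = 100.49069787 * 0.69942776 - 104.3500 * 0.89404426 * 0.63797443 = 10.7671


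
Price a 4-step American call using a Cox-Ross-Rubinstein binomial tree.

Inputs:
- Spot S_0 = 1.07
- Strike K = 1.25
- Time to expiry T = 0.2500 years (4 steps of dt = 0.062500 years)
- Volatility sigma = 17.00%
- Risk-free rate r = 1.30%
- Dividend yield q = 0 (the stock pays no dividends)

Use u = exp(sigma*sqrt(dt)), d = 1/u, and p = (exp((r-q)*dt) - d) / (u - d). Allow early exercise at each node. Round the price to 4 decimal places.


dt = T/N = 0.062500
u = exp(sigma*sqrt(dt)) = 1.043416; d = 1/u = 0.958390
p = (exp((r-q)*dt) - d) / (u - d) = 0.498936
Discount per step: exp(-r*dt) = 0.999188
Stock lattice S(k, i) with i counting down-moves:
  k=0: S(0,0) = 1.0700
  k=1: S(1,0) = 1.1165; S(1,1) = 1.0255
  k=2: S(2,0) = 1.1649; S(2,1) = 1.0700; S(2,2) = 0.9828
  k=3: S(3,0) = 1.2155; S(3,1) = 1.1165; S(3,2) = 1.0255; S(3,3) = 0.9419
  k=4: S(4,0) = 1.2683; S(4,1) = 1.1649; S(4,2) = 1.0700; S(4,3) = 0.9828; S(4,4) = 0.9027
Terminal payoffs V(N, i) = max(S_T - K, 0):
  V(4,0) = 0.018276; V(4,1) = 0.000000; V(4,2) = 0.000000; V(4,3) = 0.000000; V(4,4) = 0.000000
Backward induction: V(k, i) = exp(-r*dt) * [p * V(k+1, i) + (1-p) * V(k+1, i+1)]; then take max(V_cont, immediate exercise) for American.
  V(3,0) = exp(-r*dt) * [p*0.018276 + (1-p)*0.000000] = 0.009111; exercise = 0.000000; V(3,0) = max -> 0.009111
  V(3,1) = exp(-r*dt) * [p*0.000000 + (1-p)*0.000000] = 0.000000; exercise = 0.000000; V(3,1) = max -> 0.000000
  V(3,2) = exp(-r*dt) * [p*0.000000 + (1-p)*0.000000] = 0.000000; exercise = 0.000000; V(3,2) = max -> 0.000000
  V(3,3) = exp(-r*dt) * [p*0.000000 + (1-p)*0.000000] = 0.000000; exercise = 0.000000; V(3,3) = max -> 0.000000
  V(2,0) = exp(-r*dt) * [p*0.009111 + (1-p)*0.000000] = 0.004542; exercise = 0.000000; V(2,0) = max -> 0.004542
  V(2,1) = exp(-r*dt) * [p*0.000000 + (1-p)*0.000000] = 0.000000; exercise = 0.000000; V(2,1) = max -> 0.000000
  V(2,2) = exp(-r*dt) * [p*0.000000 + (1-p)*0.000000] = 0.000000; exercise = 0.000000; V(2,2) = max -> 0.000000
  V(1,0) = exp(-r*dt) * [p*0.004542 + (1-p)*0.000000] = 0.002264; exercise = 0.000000; V(1,0) = max -> 0.002264
  V(1,1) = exp(-r*dt) * [p*0.000000 + (1-p)*0.000000] = 0.000000; exercise = 0.000000; V(1,1) = max -> 0.000000
  V(0,0) = exp(-r*dt) * [p*0.002264 + (1-p)*0.000000] = 0.001129; exercise = 0.000000; V(0,0) = max -> 0.001129

Answer: Price = V(0,0) = 0.0011


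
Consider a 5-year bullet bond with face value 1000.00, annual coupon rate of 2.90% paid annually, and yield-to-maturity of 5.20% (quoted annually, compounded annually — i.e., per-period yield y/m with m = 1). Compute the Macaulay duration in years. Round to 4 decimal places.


Coupon per period c = face * coupon_rate / m = 29.000000
Periods per year m = 1; per-period yield y/m = 0.052000
Number of cashflows N = 5
Cashflows (t years, CF_t, discount factor 1/(1+y/m)^(m*t), PV):
  t = 1.0000: CF_t = 29.000000, DF = 0.950570, PV = 27.566540
  t = 2.0000: CF_t = 29.000000, DF = 0.903584, PV = 26.203935
  t = 3.0000: CF_t = 29.000000, DF = 0.858920, PV = 24.908684
  t = 4.0000: CF_t = 29.000000, DF = 0.816464, PV = 23.677456
  t = 5.0000: CF_t = 1029.000000, DF = 0.776106, PV = 798.613552
Price P = sum_t PV_t = 900.970167
Macaulay numerator sum_t t * PV_t:
  t * PV_t at t = 1.0000: 27.566540
  t * PV_t at t = 2.0000: 52.407871
  t * PV_t at t = 3.0000: 74.726051
  t * PV_t at t = 4.0000: 94.709824
  t * PV_t at t = 5.0000: 3993.067760
Macaulay duration D = (sum_t t * PV_t) / P = 4242.478046 / 900.970167 = 4.708789

Answer: Macaulay duration = 4.7088 years


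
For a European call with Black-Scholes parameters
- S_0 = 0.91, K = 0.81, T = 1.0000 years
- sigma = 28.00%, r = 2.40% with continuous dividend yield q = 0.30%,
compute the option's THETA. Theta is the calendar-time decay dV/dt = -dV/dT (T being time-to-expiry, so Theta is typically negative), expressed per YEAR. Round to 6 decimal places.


d1 = 0.6307512566; d2 = 0.3507512566
phi(d1) = 0.3269780921; exp(-qT) = 0.9970044955; exp(-rT) = 0.9762857098
Theta = -S*exp(-qT)*phi(d1)*sigma/(2*sqrt(T)) - r*K*exp(-rT)*N(d2) + q*S*exp(-qT)*N(d1)
N(d1) = 0.7358984105; N(d2) = 0.6371125159; sqrt(T) = 1.0000000000
Term 1 = -0.9100 * 0.9970044955 * 0.3269780921 * 0.2800 / (2 * 1.0000000000) = -0.0415322252
Term 2 = -0.0240 * 0.8100 * 0.9762857098 * 0.6371125159 = -0.0120917547
Term 3 = 0.0030 * 0.9100 * 0.9970044955 * 0.7358984105 = 0.0020029847
Theta = -0.0415322252 + (-0.0120917547) + (0.0020029847) = -0.051621

Answer: Theta = -0.051621


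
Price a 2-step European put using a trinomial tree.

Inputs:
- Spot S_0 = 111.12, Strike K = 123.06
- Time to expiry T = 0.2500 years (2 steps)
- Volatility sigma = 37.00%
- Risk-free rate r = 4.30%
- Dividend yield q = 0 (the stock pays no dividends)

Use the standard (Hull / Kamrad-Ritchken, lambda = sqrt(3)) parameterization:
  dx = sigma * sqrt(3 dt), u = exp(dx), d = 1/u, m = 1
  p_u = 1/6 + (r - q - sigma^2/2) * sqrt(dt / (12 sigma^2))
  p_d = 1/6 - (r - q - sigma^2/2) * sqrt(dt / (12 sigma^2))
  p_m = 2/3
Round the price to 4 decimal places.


Answer: Price = V(0,0) = 15.3668

Derivation:
dt = T/N = 0.125000; dx = sigma*sqrt(3*dt) = 0.226578
u = exp(dx) = 1.254300; d = 1/u = 0.797257
p_u = 0.159646, p_m = 0.666667, p_d = 0.173687
Discount per step: exp(-r*dt) = 0.994639
Stock lattice S(k, j) with j the centered position index:
  k=0: S(0,+0) = 111.1200
  k=1: S(1,-1) = 88.5912; S(1,+0) = 111.1200; S(1,+1) = 139.3778
  k=2: S(2,-2) = 70.6300; S(2,-1) = 88.5912; S(2,+0) = 111.1200; S(2,+1) = 139.3778; S(2,+2) = 174.8216
Terminal payoffs V(N, j) = max(K - S_T, 0):
  V(2,-2) = 52.429992; V(2,-1) = 34.468767; V(2,+0) = 11.940000; V(2,+1) = 0.000000; V(2,+2) = 0.000000
Backward induction: V(k, j) = exp(-r*dt) * [p_u * V(k+1, j+1) + p_m * V(k+1, j) + p_d * V(k+1, j-1)]
  V(1,-1) = exp(-r*dt) * [p_u*11.940000 + p_m*34.468767 + p_d*52.429992] = 33.809543
  V(1,+0) = exp(-r*dt) * [p_u*0.000000 + p_m*11.940000 + p_d*34.468767] = 13.872010
  V(1,+1) = exp(-r*dt) * [p_u*0.000000 + p_m*0.000000 + p_d*11.940000] = 2.062704
  V(0,+0) = exp(-r*dt) * [p_u*2.062704 + p_m*13.872010 + p_d*33.809543] = 15.366765


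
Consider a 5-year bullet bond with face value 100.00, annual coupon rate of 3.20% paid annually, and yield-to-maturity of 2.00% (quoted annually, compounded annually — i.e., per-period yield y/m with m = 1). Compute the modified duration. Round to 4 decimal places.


Coupon per period c = face * coupon_rate / m = 3.200000
Periods per year m = 1; per-period yield y/m = 0.020000
Number of cashflows N = 5
Cashflows (t years, CF_t, discount factor 1/(1+y/m)^(m*t), PV):
  t = 1.0000: CF_t = 3.200000, DF = 0.980392, PV = 3.137255
  t = 2.0000: CF_t = 3.200000, DF = 0.961169, PV = 3.075740
  t = 3.0000: CF_t = 3.200000, DF = 0.942322, PV = 3.015431
  t = 4.0000: CF_t = 3.200000, DF = 0.923845, PV = 2.956305
  t = 5.0000: CF_t = 103.200000, DF = 0.905731, PV = 93.471420
Price P = sum_t PV_t = 105.656151
First compute Macaulay numerator sum_t t * PV_t:
  t * PV_t at t = 1.0000: 3.137255
  t * PV_t at t = 2.0000: 6.151480
  t * PV_t at t = 3.0000: 9.046294
  t * PV_t at t = 4.0000: 11.825221
  t * PV_t at t = 5.0000: 467.357098
Macaulay duration D = 497.517349 / 105.656151 = 4.708835
Modified duration = D / (1 + y/m) = 4.708835 / (1 + 0.020000) = 4.616505

Answer: Modified duration = 4.6165


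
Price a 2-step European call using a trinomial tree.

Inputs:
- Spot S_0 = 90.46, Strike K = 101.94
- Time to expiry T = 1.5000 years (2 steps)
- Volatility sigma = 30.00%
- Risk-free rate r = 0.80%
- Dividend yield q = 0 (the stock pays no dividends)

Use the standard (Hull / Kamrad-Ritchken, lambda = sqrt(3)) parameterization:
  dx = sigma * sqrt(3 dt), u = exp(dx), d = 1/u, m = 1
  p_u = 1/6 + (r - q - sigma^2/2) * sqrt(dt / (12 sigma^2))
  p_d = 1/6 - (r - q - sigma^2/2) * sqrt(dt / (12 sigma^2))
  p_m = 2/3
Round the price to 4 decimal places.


dt = T/N = 0.750000; dx = sigma*sqrt(3*dt) = 0.450000
u = exp(dx) = 1.568312; d = 1/u = 0.637628
p_u = 0.135833, p_m = 0.666667, p_d = 0.197500
Discount per step: exp(-r*dt) = 0.994018
Stock lattice S(k, j) with j the centered position index:
  k=0: S(0,+0) = 90.4600
  k=1: S(1,-1) = 57.6798; S(1,+0) = 90.4600; S(1,+1) = 141.8695
  k=2: S(2,-2) = 36.7783; S(2,-1) = 57.6798; S(2,+0) = 90.4600; S(2,+1) = 141.8695; S(2,+2) = 222.4957
Terminal payoffs V(N, j) = max(S_T - K, 0):
  V(2,-2) = 0.000000; V(2,-1) = 0.000000; V(2,+0) = 0.000000; V(2,+1) = 39.929520; V(2,+2) = 120.555697
Backward induction: V(k, j) = exp(-r*dt) * [p_u * V(k+1, j+1) + p_m * V(k+1, j) + p_d * V(k+1, j-1)]
  V(1,-1) = exp(-r*dt) * [p_u*0.000000 + p_m*0.000000 + p_d*0.000000] = 0.000000
  V(1,+0) = exp(-r*dt) * [p_u*39.929520 + p_m*0.000000 + p_d*0.000000] = 5.391315
  V(1,+1) = exp(-r*dt) * [p_u*120.555697 + p_m*39.929520 + p_d*0.000000] = 42.737964
  V(0,+0) = exp(-r*dt) * [p_u*42.737964 + p_m*5.391315 + p_d*0.000000] = 9.343222

Answer: Price = V(0,0) = 9.3432


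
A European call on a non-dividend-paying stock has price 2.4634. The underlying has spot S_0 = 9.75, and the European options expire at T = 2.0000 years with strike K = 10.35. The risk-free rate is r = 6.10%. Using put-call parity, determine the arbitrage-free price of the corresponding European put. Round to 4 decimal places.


Answer: Put price = 1.8747

Derivation:
Put-call parity: C - P = S_0 * exp(-qT) - K * exp(-rT).
S_0 * exp(-qT) = 9.7500 * 1.00000000 = 9.75000000
K * exp(-rT) = 10.3500 * 0.88514837 = 9.16128561
P = C - S*exp(-qT) + K*exp(-rT)
P = 2.4634 - 9.75000000 + 9.16128561 = 1.8747


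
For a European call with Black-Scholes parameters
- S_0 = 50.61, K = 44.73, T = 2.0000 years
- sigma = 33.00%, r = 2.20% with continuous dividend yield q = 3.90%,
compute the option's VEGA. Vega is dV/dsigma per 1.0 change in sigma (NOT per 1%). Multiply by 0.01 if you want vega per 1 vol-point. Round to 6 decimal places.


d1 = 0.4251313840; d2 = -0.0415590916
phi(d1) = 0.3644715145; exp(-qT) = 0.9249644265; exp(-rT) = 0.9569539575
Vega = S * exp(-qT) * phi(d1) * sqrt(T) = 50.6100 * 0.9249644265 * 0.3644715145 * 1.4142135624 = 24.129035

Answer: Vega = 24.129035


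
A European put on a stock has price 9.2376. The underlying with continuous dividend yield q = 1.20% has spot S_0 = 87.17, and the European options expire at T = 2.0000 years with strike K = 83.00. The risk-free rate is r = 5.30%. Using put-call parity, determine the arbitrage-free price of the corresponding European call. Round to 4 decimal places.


Answer: Call price = 19.6882

Derivation:
Put-call parity: C - P = S_0 * exp(-qT) - K * exp(-rT).
S_0 * exp(-qT) = 87.1700 * 0.97628571 = 85.10282532
K * exp(-rT) = 83.0000 * 0.89942465 = 74.65224579
C = P + S*exp(-qT) - K*exp(-rT)
C = 9.2376 + 85.10282532 - 74.65224579 = 19.6882


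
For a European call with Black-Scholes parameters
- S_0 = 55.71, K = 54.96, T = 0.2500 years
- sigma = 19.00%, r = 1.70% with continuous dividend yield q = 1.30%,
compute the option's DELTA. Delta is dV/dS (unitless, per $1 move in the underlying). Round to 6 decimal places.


d1 = 0.2007001697; d2 = 0.1057001697
phi(d1) = 0.3909878427; exp(-qT) = 0.9967552755; exp(-rT) = 0.9957590185
N(d1) = 0.5795334865
Delta = exp(-qT) * N(d1) = 0.9967552755 * 0.5795334865 = 0.577653

Answer: Delta = 0.577653


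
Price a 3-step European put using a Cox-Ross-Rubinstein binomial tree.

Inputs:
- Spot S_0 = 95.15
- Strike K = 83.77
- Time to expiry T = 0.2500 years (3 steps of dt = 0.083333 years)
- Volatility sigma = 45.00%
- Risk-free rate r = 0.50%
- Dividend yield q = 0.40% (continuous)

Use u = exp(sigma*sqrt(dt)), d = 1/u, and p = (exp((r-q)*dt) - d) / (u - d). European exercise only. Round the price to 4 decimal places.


Answer: Price = V(0,0) = 2.9924

Derivation:
dt = T/N = 0.083333
u = exp(sigma*sqrt(dt)) = 1.138719; d = 1/u = 0.878180
p = (exp((r-q)*dt) - d) / (u - d) = 0.467890
Discount per step: exp(-r*dt) = 0.999583
Stock lattice S(k, i) with i counting down-moves:
  k=0: S(0,0) = 95.1500
  k=1: S(1,0) = 108.3491; S(1,1) = 83.5588
  k=2: S(2,0) = 123.3792; S(2,1) = 95.1500; S(2,2) = 73.3797
  k=3: S(3,0) = 140.4942; S(3,1) = 108.3491; S(3,2) = 83.5588; S(3,3) = 64.4406
Terminal payoffs V(N, i) = max(K - S_T, 0):
  V(3,0) = 0.000000; V(3,1) = 0.000000; V(3,2) = 0.211183; V(3,3) = 19.329446
Backward induction: V(k, i) = exp(-r*dt) * [p * V(k+1, i) + (1-p) * V(k+1, i+1)].
  V(2,0) = exp(-r*dt) * [p*0.000000 + (1-p)*0.000000] = 0.000000
  V(2,1) = exp(-r*dt) * [p*0.000000 + (1-p)*0.211183] = 0.112326
  V(2,2) = exp(-r*dt) * [p*0.211183 + (1-p)*19.329446] = 10.379885
  V(1,0) = exp(-r*dt) * [p*0.000000 + (1-p)*0.112326] = 0.059745
  V(1,1) = exp(-r*dt) * [p*0.112326 + (1-p)*10.379885] = 5.573479
  V(0,0) = exp(-r*dt) * [p*0.059745 + (1-p)*5.573479] = 2.992414


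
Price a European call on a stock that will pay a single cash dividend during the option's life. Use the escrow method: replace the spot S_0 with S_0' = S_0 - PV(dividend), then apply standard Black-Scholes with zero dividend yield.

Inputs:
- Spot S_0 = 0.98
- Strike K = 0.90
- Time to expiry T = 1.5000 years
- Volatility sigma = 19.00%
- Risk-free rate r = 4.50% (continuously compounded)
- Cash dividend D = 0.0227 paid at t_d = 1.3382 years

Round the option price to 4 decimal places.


Answer: Price = 0.1548

Derivation:
PV(D) = D * exp(-r * t_d) = 0.0227 * 0.94155831 = 0.02137337
S_0' = S_0 - PV(D) = 0.9800 - 0.02137337 = 0.95862663
d1 = (ln(S_0'/K) + (r + sigma^2/2)*T) / (sigma*sqrt(T)) = 0.67761438
d2 = d1 - sigma*sqrt(T) = 0.44491285
exp(-rT) = 0.93472772
N(d1) = 0.75099189; N(d2) = 0.67180863
C = S_0' * N(d1) - K * exp(-rT) * N(d2) = 0.95862663 * 0.75099189 - 0.9000 * 0.93472772 * 0.67180863 = 0.1548


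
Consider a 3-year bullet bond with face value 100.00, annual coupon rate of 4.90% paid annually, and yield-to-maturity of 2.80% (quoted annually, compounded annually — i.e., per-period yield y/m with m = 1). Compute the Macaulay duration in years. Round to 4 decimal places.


Coupon per period c = face * coupon_rate / m = 4.900000
Periods per year m = 1; per-period yield y/m = 0.028000
Number of cashflows N = 3
Cashflows (t years, CF_t, discount factor 1/(1+y/m)^(m*t), PV):
  t = 1.0000: CF_t = 4.900000, DF = 0.972763, PV = 4.766537
  t = 2.0000: CF_t = 4.900000, DF = 0.946267, PV = 4.636709
  t = 3.0000: CF_t = 104.900000, DF = 0.920493, PV = 96.559753
Price P = sum_t PV_t = 105.962999
Macaulay numerator sum_t t * PV_t:
  t * PV_t at t = 1.0000: 4.766537
  t * PV_t at t = 2.0000: 9.273418
  t * PV_t at t = 3.0000: 289.679258
Macaulay duration D = (sum_t t * PV_t) / P = 303.719213 / 105.962999 = 2.866276

Answer: Macaulay duration = 2.8663 years


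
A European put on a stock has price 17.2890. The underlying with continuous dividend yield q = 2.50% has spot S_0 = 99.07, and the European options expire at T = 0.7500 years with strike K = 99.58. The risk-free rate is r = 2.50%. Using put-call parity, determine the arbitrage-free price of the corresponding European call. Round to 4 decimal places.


Answer: Call price = 16.7885

Derivation:
Put-call parity: C - P = S_0 * exp(-qT) - K * exp(-rT).
S_0 * exp(-qT) = 99.0700 * 0.98142469 = 97.22974382
K * exp(-rT) = 99.5800 * 0.98142469 = 97.73027041
C = P + S*exp(-qT) - K*exp(-rT)
C = 17.2890 + 97.22974382 - 97.73027041 = 16.7885


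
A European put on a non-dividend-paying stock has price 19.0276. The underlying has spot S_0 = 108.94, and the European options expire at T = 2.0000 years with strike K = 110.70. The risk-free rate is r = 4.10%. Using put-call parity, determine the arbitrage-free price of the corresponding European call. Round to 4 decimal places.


Answer: Call price = 25.9828

Derivation:
Put-call parity: C - P = S_0 * exp(-qT) - K * exp(-rT).
S_0 * exp(-qT) = 108.9400 * 1.00000000 = 108.94000000
K * exp(-rT) = 110.7000 * 0.92127196 = 101.98480583
C = P + S*exp(-qT) - K*exp(-rT)
C = 19.0276 + 108.94000000 - 101.98480583 = 25.9828


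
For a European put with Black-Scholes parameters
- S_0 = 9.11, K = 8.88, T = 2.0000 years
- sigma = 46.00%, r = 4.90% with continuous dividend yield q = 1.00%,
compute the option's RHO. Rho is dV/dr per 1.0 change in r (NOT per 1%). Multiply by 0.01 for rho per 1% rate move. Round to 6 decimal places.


Answer: Rho = -9.112901

Derivation:
d1 = 0.4844775226; d2 = -0.1660607160
phi(d1) = 0.3547656784; exp(-qT) = 0.9801986733; exp(-rT) = 0.9066489038
N(-d2) = 0.5659454155
Rho = -K*T*exp(-rT)*N(-d2) = -8.8800 * 2.0000 * 0.9066489038 * 0.5659454155 = -9.112901


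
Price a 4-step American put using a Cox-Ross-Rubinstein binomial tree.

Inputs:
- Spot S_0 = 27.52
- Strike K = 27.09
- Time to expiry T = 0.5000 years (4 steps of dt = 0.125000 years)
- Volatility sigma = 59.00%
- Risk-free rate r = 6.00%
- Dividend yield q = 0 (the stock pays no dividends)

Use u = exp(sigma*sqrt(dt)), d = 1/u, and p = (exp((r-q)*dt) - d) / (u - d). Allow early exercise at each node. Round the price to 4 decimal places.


Answer: Price = V(0,0) = 3.7514

Derivation:
dt = T/N = 0.125000
u = exp(sigma*sqrt(dt)) = 1.231948; d = 1/u = 0.811723
p = (exp((r-q)*dt) - d) / (u - d) = 0.465954
Discount per step: exp(-r*dt) = 0.992528
Stock lattice S(k, i) with i counting down-moves:
  k=0: S(0,0) = 27.5200
  k=1: S(1,0) = 33.9032; S(1,1) = 22.3386
  k=2: S(2,0) = 41.7670; S(2,1) = 27.5200; S(2,2) = 18.1328
  k=3: S(3,0) = 51.4547; S(3,1) = 33.9032; S(3,2) = 22.3386; S(3,3) = 14.7188
  k=4: S(4,0) = 63.3895; S(4,1) = 41.7670; S(4,2) = 27.5200; S(4,3) = 18.1328; S(4,4) = 11.9476
Terminal payoffs V(N, i) = max(K - S_T, 0):
  V(4,0) = 0.000000; V(4,1) = 0.000000; V(4,2) = 0.000000; V(4,3) = 8.957244; V(4,4) = 15.142441
Backward induction: V(k, i) = exp(-r*dt) * [p * V(k+1, i) + (1-p) * V(k+1, i+1)]; then take max(V_cont, immediate exercise) for American.
  V(3,0) = exp(-r*dt) * [p*0.000000 + (1-p)*0.000000] = 0.000000; exercise = 0.000000; V(3,0) = max -> 0.000000
  V(3,1) = exp(-r*dt) * [p*0.000000 + (1-p)*0.000000] = 0.000000; exercise = 0.000000; V(3,1) = max -> 0.000000
  V(3,2) = exp(-r*dt) * [p*0.000000 + (1-p)*8.957244] = 4.747839; exercise = 4.751391; V(3,2) = max -> 4.751391
  V(3,3) = exp(-r*dt) * [p*8.957244 + (1-p)*15.142441] = 12.168816; exercise = 12.371231; V(3,3) = max -> 12.371231
  V(2,0) = exp(-r*dt) * [p*0.000000 + (1-p)*0.000000] = 0.000000; exercise = 0.000000; V(2,0) = max -> 0.000000
  V(2,1) = exp(-r*dt) * [p*0.000000 + (1-p)*4.751391] = 2.518503; exercise = 0.000000; V(2,1) = max -> 2.518503
  V(2,2) = exp(-r*dt) * [p*4.751391 + (1-p)*12.371231] = 8.754829; exercise = 8.957244; V(2,2) = max -> 8.957244
  V(1,0) = exp(-r*dt) * [p*0.000000 + (1-p)*2.518503] = 1.334947; exercise = 0.000000; V(1,0) = max -> 1.334947
  V(1,1) = exp(-r*dt) * [p*2.518503 + (1-p)*8.957244] = 5.912577; exercise = 4.751391; V(1,1) = max -> 5.912577
  V(0,0) = exp(-r*dt) * [p*1.334947 + (1-p)*5.912577] = 3.751372; exercise = 0.000000; V(0,0) = max -> 3.751372


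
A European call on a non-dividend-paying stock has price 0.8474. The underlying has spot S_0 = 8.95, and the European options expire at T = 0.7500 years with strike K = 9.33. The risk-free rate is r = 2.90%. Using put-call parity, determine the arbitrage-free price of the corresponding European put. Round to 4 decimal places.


Put-call parity: C - P = S_0 * exp(-qT) - K * exp(-rT).
S_0 * exp(-qT) = 8.9500 * 1.00000000 = 8.95000000
K * exp(-rT) = 9.3300 * 0.97848483 = 9.12926342
P = C - S*exp(-qT) + K*exp(-rT)
P = 0.8474 - 8.95000000 + 9.12926342 = 1.0267

Answer: Put price = 1.0267


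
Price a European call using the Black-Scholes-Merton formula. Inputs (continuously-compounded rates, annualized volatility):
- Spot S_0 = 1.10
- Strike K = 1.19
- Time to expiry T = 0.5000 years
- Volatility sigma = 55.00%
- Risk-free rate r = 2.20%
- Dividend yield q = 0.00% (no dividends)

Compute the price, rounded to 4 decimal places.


d1 = (ln(S/K) + (r - q + 0.5*sigma^2) * T) / (sigma * sqrt(T)) = 0.02052377
d2 = d1 - sigma * sqrt(T) = -0.36838496
exp(-rT) = 0.98906028; exp(-qT) = 1.00000000
C = S_0 * exp(-qT) * N(d1) - K * exp(-rT) * N(d2)
N(d1) = 0.50818722; N(d2) = 0.35629310
C = 1.1000 * 1.00000000 * 0.50818722 - 1.1900 * 0.98906028 * 0.35629310 = 0.1397

Answer: Price = 0.1397


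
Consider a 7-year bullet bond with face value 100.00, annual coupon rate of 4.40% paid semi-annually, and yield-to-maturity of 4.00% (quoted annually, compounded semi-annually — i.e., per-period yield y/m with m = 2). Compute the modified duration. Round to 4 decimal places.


Answer: Modified duration = 5.9932

Derivation:
Coupon per period c = face * coupon_rate / m = 2.200000
Periods per year m = 2; per-period yield y/m = 0.020000
Number of cashflows N = 14
Cashflows (t years, CF_t, discount factor 1/(1+y/m)^(m*t), PV):
  t = 0.5000: CF_t = 2.200000, DF = 0.980392, PV = 2.156863
  t = 1.0000: CF_t = 2.200000, DF = 0.961169, PV = 2.114571
  t = 1.5000: CF_t = 2.200000, DF = 0.942322, PV = 2.073109
  t = 2.0000: CF_t = 2.200000, DF = 0.923845, PV = 2.032460
  t = 2.5000: CF_t = 2.200000, DF = 0.905731, PV = 1.992608
  t = 3.0000: CF_t = 2.200000, DF = 0.887971, PV = 1.953537
  t = 3.5000: CF_t = 2.200000, DF = 0.870560, PV = 1.915232
  t = 4.0000: CF_t = 2.200000, DF = 0.853490, PV = 1.877679
  t = 4.5000: CF_t = 2.200000, DF = 0.836755, PV = 1.840862
  t = 5.0000: CF_t = 2.200000, DF = 0.820348, PV = 1.804766
  t = 5.5000: CF_t = 2.200000, DF = 0.804263, PV = 1.769379
  t = 6.0000: CF_t = 2.200000, DF = 0.788493, PV = 1.734685
  t = 6.5000: CF_t = 2.200000, DF = 0.773033, PV = 1.700672
  t = 7.0000: CF_t = 102.200000, DF = 0.757875, PV = 77.454828
Price P = sum_t PV_t = 102.421250
First compute Macaulay numerator sum_t t * PV_t:
  t * PV_t at t = 0.5000: 1.078431
  t * PV_t at t = 1.0000: 2.114571
  t * PV_t at t = 1.5000: 3.109664
  t * PV_t at t = 2.0000: 4.064920
  t * PV_t at t = 2.5000: 4.981519
  t * PV_t at t = 3.0000: 5.860611
  t * PV_t at t = 3.5000: 6.703313
  t * PV_t at t = 4.0000: 7.510715
  t * PV_t at t = 4.5000: 8.283877
  t * PV_t at t = 5.0000: 9.023831
  t * PV_t at t = 5.5000: 9.731583
  t * PV_t at t = 6.0000: 10.408110
  t * PV_t at t = 6.5000: 11.054365
  t * PV_t at t = 7.0000: 542.183793
Macaulay duration D = 626.109304 / 102.421250 = 6.113080
Modified duration = D / (1 + y/m) = 6.113080 / (1 + 0.020000) = 5.993216


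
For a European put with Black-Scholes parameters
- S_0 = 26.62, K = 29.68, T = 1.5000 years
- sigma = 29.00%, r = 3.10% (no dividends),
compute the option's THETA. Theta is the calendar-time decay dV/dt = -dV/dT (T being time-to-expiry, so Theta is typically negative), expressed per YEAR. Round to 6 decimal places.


d1 = 0.0021521574; d2 = -0.3530238553
phi(d1) = 0.3989413565; exp(-qT) = 1.0000000000; exp(-rT) = 0.9545645606
Theta = -S*exp(-qT)*phi(d1)*sigma/(2*sqrt(T)) + r*K*exp(-rT)*N(-d2) - q*S*exp(-qT)*N(-d1)
N(-d1) = 0.4991414141; N(-d2) = 0.6379647217; sqrt(T) = 1.2247448714
Term 1 = -26.6200 * 1.0000000000 * 0.3989413565 * 0.2900 / (2 * 1.2247448714) = -1.2573016454
Term 2 = 0.0310 * 29.6800 * 0.9545645606 * 0.6379647217 = 0.5603089514
Term 3 = 0 (no dividend yield, q = 0)
Theta = -1.2573016454 + (0.5603089514) + (0.0000000000) = -0.696993

Answer: Theta = -0.696993


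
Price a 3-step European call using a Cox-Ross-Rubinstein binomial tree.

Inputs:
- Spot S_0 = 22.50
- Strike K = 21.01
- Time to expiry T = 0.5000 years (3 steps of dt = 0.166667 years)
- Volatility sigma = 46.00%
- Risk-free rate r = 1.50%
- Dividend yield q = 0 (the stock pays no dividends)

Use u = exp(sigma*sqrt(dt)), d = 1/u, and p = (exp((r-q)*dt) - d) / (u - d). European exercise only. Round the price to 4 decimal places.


dt = T/N = 0.166667
u = exp(sigma*sqrt(dt)) = 1.206585; d = 1/u = 0.828785
p = (exp((r-q)*dt) - d) / (u - d) = 0.459814
Discount per step: exp(-r*dt) = 0.997503
Stock lattice S(k, i) with i counting down-moves:
  k=0: S(0,0) = 22.5000
  k=1: S(1,0) = 27.1482; S(1,1) = 18.6477
  k=2: S(2,0) = 32.7566; S(2,1) = 22.5000; S(2,2) = 15.4549
  k=3: S(3,0) = 39.5236; S(3,1) = 27.1482; S(3,2) = 18.6477; S(3,3) = 12.8088
Terminal payoffs V(N, i) = max(S_T - K, 0):
  V(3,0) = 18.513600; V(3,1) = 6.138167; V(3,2) = 0.000000; V(3,3) = 0.000000
Backward induction: V(k, i) = exp(-r*dt) * [p * V(k+1, i) + (1-p) * V(k+1, i+1)].
  V(2,0) = exp(-r*dt) * [p*18.513600 + (1-p)*6.138167] = 11.799035
  V(2,1) = exp(-r*dt) * [p*6.138167 + (1-p)*0.000000] = 2.815371
  V(2,2) = exp(-r*dt) * [p*0.000000 + (1-p)*0.000000] = 0.000000
  V(1,0) = exp(-r*dt) * [p*11.799035 + (1-p)*2.815371] = 6.928846
  V(1,1) = exp(-r*dt) * [p*2.815371 + (1-p)*0.000000] = 1.291316
  V(0,0) = exp(-r*dt) * [p*6.928846 + (1-p)*1.291316] = 3.873837

Answer: Price = V(0,0) = 3.8738


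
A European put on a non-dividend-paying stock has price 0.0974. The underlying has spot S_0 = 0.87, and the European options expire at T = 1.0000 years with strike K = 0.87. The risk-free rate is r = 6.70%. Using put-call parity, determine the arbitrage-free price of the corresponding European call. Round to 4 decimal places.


Answer: Call price = 0.1538

Derivation:
Put-call parity: C - P = S_0 * exp(-qT) - K * exp(-rT).
S_0 * exp(-qT) = 0.8700 * 1.00000000 = 0.87000000
K * exp(-rT) = 0.8700 * 0.93519520 = 0.81361983
C = P + S*exp(-qT) - K*exp(-rT)
C = 0.0974 + 0.87000000 - 0.81361983 = 0.1538


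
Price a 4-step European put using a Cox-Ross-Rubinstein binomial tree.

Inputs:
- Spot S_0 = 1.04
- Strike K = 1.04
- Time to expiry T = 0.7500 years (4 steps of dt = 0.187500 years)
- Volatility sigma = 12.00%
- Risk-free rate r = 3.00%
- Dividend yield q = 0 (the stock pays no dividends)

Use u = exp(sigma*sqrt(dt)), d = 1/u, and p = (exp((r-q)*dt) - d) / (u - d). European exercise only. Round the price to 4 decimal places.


dt = T/N = 0.187500
u = exp(sigma*sqrt(dt)) = 1.053335; d = 1/u = 0.949365
p = (exp((r-q)*dt) - d) / (u - d) = 0.541267
Discount per step: exp(-r*dt) = 0.994391
Stock lattice S(k, i) with i counting down-moves:
  k=0: S(0,0) = 1.0400
  k=1: S(1,0) = 1.0955; S(1,1) = 0.9873
  k=2: S(2,0) = 1.1539; S(2,1) = 1.0400; S(2,2) = 0.9373
  k=3: S(3,0) = 1.2154; S(3,1) = 1.0955; S(3,2) = 0.9873; S(3,3) = 0.8899
  k=4: S(4,0) = 1.2803; S(4,1) = 1.1539; S(4,2) = 1.0400; S(4,3) = 0.9373; S(4,4) = 0.8448
Terminal payoffs V(N, i) = max(K - S_T, 0):
  V(4,0) = 0.000000; V(4,1) = 0.000000; V(4,2) = 0.000000; V(4,3) = 0.102654; V(4,4) = 0.195175
Backward induction: V(k, i) = exp(-r*dt) * [p * V(k+1, i) + (1-p) * V(k+1, i+1)].
  V(3,0) = exp(-r*dt) * [p*0.000000 + (1-p)*0.000000] = 0.000000
  V(3,1) = exp(-r*dt) * [p*0.000000 + (1-p)*0.000000] = 0.000000
  V(3,2) = exp(-r*dt) * [p*0.000000 + (1-p)*0.102654] = 0.046826
  V(3,3) = exp(-r*dt) * [p*0.102654 + (1-p)*0.195175] = 0.144282
  V(2,0) = exp(-r*dt) * [p*0.000000 + (1-p)*0.000000] = 0.000000
  V(2,1) = exp(-r*dt) * [p*0.000000 + (1-p)*0.046826] = 0.021360
  V(2,2) = exp(-r*dt) * [p*0.046826 + (1-p)*0.144282] = 0.091019
  V(1,0) = exp(-r*dt) * [p*0.000000 + (1-p)*0.021360] = 0.009744
  V(1,1) = exp(-r*dt) * [p*0.021360 + (1-p)*0.091019] = 0.053016
  V(0,0) = exp(-r*dt) * [p*0.009744 + (1-p)*0.053016] = 0.029428

Answer: Price = V(0,0) = 0.0294


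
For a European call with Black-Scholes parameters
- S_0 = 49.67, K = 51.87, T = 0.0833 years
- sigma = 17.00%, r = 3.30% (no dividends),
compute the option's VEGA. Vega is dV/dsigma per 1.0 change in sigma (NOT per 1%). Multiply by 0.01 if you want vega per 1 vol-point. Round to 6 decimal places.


Answer: Vega = 4.143769

Derivation:
d1 = -0.8027495935; d2 = -0.8518145505
phi(d1) = 0.2890539332; exp(-qT) = 1.0000000000; exp(-rT) = 0.9972548748
Vega = S * exp(-qT) * phi(d1) * sqrt(T) = 49.6700 * 1.0000000000 * 0.2890539332 * 0.2886173938 = 4.143769
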